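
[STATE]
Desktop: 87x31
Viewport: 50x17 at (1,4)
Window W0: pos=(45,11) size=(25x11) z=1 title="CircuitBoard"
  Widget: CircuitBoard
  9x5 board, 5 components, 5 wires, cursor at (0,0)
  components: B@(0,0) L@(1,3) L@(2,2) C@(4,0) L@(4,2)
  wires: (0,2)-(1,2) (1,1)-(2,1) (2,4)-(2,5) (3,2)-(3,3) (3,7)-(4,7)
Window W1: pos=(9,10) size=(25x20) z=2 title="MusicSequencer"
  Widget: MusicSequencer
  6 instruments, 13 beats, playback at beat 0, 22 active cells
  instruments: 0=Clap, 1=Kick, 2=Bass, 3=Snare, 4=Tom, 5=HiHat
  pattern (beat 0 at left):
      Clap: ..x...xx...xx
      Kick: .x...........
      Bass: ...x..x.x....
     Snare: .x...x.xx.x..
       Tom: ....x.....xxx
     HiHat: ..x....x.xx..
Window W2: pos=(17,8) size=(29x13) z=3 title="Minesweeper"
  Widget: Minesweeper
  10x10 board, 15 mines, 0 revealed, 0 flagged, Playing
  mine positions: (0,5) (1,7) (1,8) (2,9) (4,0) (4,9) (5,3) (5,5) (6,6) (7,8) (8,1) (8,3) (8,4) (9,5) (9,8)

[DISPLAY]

                                                  
                                                  
                                                  
                                                  
                ┏━━━━━━━━━━━━━━━━━━━━━━━━━━━┓     
                ┃ Minesweeper               ┃     
        ┏━━━━━━━┠───────────────────────────┨     
        ┃ MusicS┃■■■■■■■■■■                 ┃━━━━━
        ┠───────┃■■■■■■■■■■                 ┃ Circ
        ┃      ▼┃■■■■■■■■■■                 ┃─────
        ┃  Clap·┃■■■■■■■■■■                 ┃   0 
        ┃  Kick·┃■■■■■■■■■■                 ┃0  [B
        ┃  Bass·┃■■■■■■■■■■                 ┃     
        ┃ Snare·┃■■■■■■■■■■                 ┃1    
        ┃   Tom·┃■■■■■■■■■■                 ┃     
        ┃ HiHat·┃■■■■■■■■■■                 ┃2    
        ┃       ┗━━━━━━━━━━━━━━━━━━━━━━━━━━━┛     


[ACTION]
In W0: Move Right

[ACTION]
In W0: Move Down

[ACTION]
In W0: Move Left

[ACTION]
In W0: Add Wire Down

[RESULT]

                                                  
                                                  
                                                  
                                                  
                ┏━━━━━━━━━━━━━━━━━━━━━━━━━━━┓     
                ┃ Minesweeper               ┃     
        ┏━━━━━━━┠───────────────────────────┨     
        ┃ MusicS┃■■■■■■■■■■                 ┃━━━━━
        ┠───────┃■■■■■■■■■■                 ┃ Circ
        ┃      ▼┃■■■■■■■■■■                 ┃─────
        ┃  Clap·┃■■■■■■■■■■                 ┃   0 
        ┃  Kick·┃■■■■■■■■■■                 ┃0   B
        ┃  Bass·┃■■■■■■■■■■                 ┃     
        ┃ Snare·┃■■■■■■■■■■                 ┃1  [.
        ┃   Tom·┃■■■■■■■■■■                 ┃    │
        ┃ HiHat·┃■■■■■■■■■■                 ┃2   ·
        ┃       ┗━━━━━━━━━━━━━━━━━━━━━━━━━━━┛     


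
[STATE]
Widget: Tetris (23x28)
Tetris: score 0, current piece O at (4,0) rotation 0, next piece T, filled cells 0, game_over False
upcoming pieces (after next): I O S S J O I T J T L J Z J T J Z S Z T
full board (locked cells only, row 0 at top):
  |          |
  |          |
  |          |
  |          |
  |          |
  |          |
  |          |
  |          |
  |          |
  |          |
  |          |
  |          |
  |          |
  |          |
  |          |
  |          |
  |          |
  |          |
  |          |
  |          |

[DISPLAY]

    ▓▓    │Next:       
    ▓▓    │ ▒          
          │▒▒▒         
          │            
          │            
          │            
          │Score:      
          │0           
          │            
          │            
          │            
          │            
          │            
          │            
          │            
          │            
          │            
          │            
          │            
          │            
          │            
          │            
          │            
          │            
          │            
          │            
          │            
          │            


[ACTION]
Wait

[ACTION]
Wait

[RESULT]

          │Next:       
          │ ▒          
    ▓▓    │▒▒▒         
    ▓▓    │            
          │            
          │            
          │Score:      
          │0           
          │            
          │            
          │            
          │            
          │            
          │            
          │            
          │            
          │            
          │            
          │            
          │            
          │            
          │            
          │            
          │            
          │            
          │            
          │            
          │            


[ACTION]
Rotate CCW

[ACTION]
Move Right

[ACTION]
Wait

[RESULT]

          │Next:       
          │ ▒          
          │▒▒▒         
     ▓▓   │            
     ▓▓   │            
          │            
          │Score:      
          │0           
          │            
          │            
          │            
          │            
          │            
          │            
          │            
          │            
          │            
          │            
          │            
          │            
          │            
          │            
          │            
          │            
          │            
          │            
          │            
          │            


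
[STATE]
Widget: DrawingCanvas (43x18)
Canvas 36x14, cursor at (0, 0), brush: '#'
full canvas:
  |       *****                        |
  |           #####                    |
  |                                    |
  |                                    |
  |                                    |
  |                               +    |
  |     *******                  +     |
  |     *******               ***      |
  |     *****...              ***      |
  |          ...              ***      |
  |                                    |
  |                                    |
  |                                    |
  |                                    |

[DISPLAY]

+      *****                               
           #####                           
                                           
                                           
                                           
                               +           
     *******                  +            
     *******               ***             
     *****...              ***             
          ...              ***             
                                           
                                           
                                           
                                           
                                           
                                           
                                           
                                           


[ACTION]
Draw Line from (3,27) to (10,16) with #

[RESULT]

+      *****                               
           #####                           
                                           
                           #               
                         ##                
                        #      +           
     *******          ##      +            
     *******        ##     ***             
     *****...      #       ***             
          ...    ##        ***             
                #                          
                                           
                                           
                                           
                                           
                                           
                                           
                                           


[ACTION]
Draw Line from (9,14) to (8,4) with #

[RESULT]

+      *****                               
           #####                           
                                           
                           #               
                         ##                
                        #      +           
     *******          ##      +            
     *******        ##     ***             
    #####*...      #       ***             
         ######  ##        ***             
                #                          
                                           
                                           
                                           
                                           
                                           
                                           
                                           


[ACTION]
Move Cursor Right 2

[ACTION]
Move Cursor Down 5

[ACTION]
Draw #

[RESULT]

       *****                               
           #####                           
                                           
                           #               
                         ##                
  #                     #      +           
     *******          ##      +            
     *******        ##     ***             
    #####*...      #       ***             
         ######  ##        ***             
                #                          
                                           
                                           
                                           
                                           
                                           
                                           
                                           


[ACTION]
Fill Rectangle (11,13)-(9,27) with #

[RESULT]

       *****                               
           #####                           
                                           
                           #               
                         ##                
  #                     #      +           
     *******          ##      +            
     *******        ##     ***             
    #####*...      #       ***             
         ###################**             
             ###############               
             ###############               
                                           
                                           
                                           
                                           
                                           
                                           


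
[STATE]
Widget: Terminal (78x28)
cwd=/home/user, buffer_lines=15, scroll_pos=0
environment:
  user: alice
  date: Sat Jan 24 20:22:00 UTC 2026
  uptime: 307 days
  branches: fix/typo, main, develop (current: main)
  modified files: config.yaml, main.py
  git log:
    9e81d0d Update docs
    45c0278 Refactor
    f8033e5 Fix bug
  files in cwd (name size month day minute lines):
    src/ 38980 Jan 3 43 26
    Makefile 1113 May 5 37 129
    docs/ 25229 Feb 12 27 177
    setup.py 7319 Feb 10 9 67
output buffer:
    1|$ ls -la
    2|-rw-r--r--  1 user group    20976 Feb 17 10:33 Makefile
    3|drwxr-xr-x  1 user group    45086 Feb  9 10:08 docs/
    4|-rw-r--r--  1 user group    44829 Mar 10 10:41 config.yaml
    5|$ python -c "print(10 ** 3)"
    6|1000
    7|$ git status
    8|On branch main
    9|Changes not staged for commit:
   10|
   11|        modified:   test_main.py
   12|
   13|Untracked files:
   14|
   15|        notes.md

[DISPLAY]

$ ls -la                                                                      
-rw-r--r--  1 user group    20976 Feb 17 10:33 Makefile                       
drwxr-xr-x  1 user group    45086 Feb  9 10:08 docs/                          
-rw-r--r--  1 user group    44829 Mar 10 10:41 config.yaml                    
$ python -c "print(10 ** 3)"                                                  
1000                                                                          
$ git status                                                                  
On branch main                                                                
Changes not staged for commit:                                                
                                                                              
        modified:   test_main.py                                              
                                                                              
Untracked files:                                                              
                                                                              
        notes.md                                                              
$ █                                                                           
                                                                              
                                                                              
                                                                              
                                                                              
                                                                              
                                                                              
                                                                              
                                                                              
                                                                              
                                                                              
                                                                              
                                                                              


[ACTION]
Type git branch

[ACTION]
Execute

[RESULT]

$ ls -la                                                                      
-rw-r--r--  1 user group    20976 Feb 17 10:33 Makefile                       
drwxr-xr-x  1 user group    45086 Feb  9 10:08 docs/                          
-rw-r--r--  1 user group    44829 Mar 10 10:41 config.yaml                    
$ python -c "print(10 ** 3)"                                                  
1000                                                                          
$ git status                                                                  
On branch main                                                                
Changes not staged for commit:                                                
                                                                              
        modified:   test_main.py                                              
                                                                              
Untracked files:                                                              
                                                                              
        notes.md                                                              
$ git branch                                                                  
  fix/typo                                                                    
* main                                                                        
  develop                                                                     
$ █                                                                           
                                                                              
                                                                              
                                                                              
                                                                              
                                                                              
                                                                              
                                                                              
                                                                              


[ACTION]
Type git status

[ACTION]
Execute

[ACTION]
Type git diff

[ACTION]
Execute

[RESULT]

1000                                                                          
$ git status                                                                  
On branch main                                                                
Changes not staged for commit:                                                
                                                                              
        modified:   test_main.py                                              
                                                                              
Untracked files:                                                              
                                                                              
        notes.md                                                              
$ git branch                                                                  
  fix/typo                                                                    
* main                                                                        
  develop                                                                     
$ git status                                                                  
On branch main                                                                
Changes not staged for commit:                                                
                                                                              
        modified:   config.yaml                                               
        modified:   main.py                                                   
$ git diff                                                                    
diff --git a/main.py b/main.py                                                
--- a/main.py                                                                 
+++ b/main.py                                                                 
@@ -1,3 +1,4 @@                                                               
+# updated                                                                    
 import sys                                                                   
$ █                                                                           


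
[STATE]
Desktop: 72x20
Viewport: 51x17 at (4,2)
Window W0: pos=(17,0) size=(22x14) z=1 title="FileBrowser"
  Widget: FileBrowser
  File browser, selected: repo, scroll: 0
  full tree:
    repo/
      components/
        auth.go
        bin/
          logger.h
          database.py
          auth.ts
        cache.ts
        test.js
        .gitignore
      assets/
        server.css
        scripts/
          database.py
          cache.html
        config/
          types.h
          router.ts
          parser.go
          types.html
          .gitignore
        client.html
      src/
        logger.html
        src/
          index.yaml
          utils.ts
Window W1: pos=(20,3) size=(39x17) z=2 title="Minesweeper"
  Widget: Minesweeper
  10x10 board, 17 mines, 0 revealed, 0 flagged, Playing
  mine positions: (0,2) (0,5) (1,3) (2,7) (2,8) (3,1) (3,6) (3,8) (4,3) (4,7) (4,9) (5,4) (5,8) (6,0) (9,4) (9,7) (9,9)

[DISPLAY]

             ┠────────────────────┨                
             ┃> ┏━━━━━━━━━━━━━━━━━━━━━━━━━━━━━━━━━━
             ┃  ┃ Minesweeper                      
             ┃  ┠──────────────────────────────────
             ┃  ┃■■■■■■■■■■                        
             ┃  ┃■■■■■■■■■■                        
             ┃  ┃■■■■■■■■■■                        
             ┃  ┃■■■■■■■■■■                        
             ┃  ┃■■■■■■■■■■                        
             ┃  ┃■■■■■■■■■■                        
             ┃  ┃■■■■■■■■■■                        
             ┗━━┃■■■■■■■■■■                        
                ┃■■■■■■■■■■                        
                ┃■■■■■■■■■■                        
                ┃                                  
                ┃                                  
                ┃                                  


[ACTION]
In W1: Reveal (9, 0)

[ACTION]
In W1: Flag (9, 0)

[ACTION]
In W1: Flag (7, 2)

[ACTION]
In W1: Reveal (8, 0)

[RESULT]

             ┠────────────────────┨                
             ┃> ┏━━━━━━━━━━━━━━━━━━━━━━━━━━━━━━━━━━
             ┃  ┃ Minesweeper                      
             ┃  ┠──────────────────────────────────
             ┃  ┃■■■■■■■■■■                        
             ┃  ┃■■■■■■■■■■                        
             ┃  ┃■■■■■■■■■■                        
             ┃  ┃■■■■■■■■■■                        
             ┃  ┃■■■■■■■■■■                        
             ┃  ┃■112■112■■                        
             ┃  ┃■1 111 111                        
             ┗━━┃11                                
                ┃   1111121                        
                ┃   1■■■■■■                        
                ┃                                  
                ┃                                  
                ┃                                  


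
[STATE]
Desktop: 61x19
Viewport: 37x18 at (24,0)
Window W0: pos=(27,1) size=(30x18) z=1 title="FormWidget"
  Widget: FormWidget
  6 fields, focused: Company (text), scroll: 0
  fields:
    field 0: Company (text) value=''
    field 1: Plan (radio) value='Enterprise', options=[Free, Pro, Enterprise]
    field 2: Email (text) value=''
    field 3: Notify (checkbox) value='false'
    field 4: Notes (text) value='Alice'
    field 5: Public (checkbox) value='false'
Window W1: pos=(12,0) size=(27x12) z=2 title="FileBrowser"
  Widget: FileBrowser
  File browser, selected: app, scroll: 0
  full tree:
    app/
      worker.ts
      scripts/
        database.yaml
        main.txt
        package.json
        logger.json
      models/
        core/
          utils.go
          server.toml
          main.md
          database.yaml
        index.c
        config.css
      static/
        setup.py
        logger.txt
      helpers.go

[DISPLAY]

━━━━━━━━━━━━━━┓                      
r             ┃━━━━━━━━━━━━━━━━━┓    
──────────────┨                 ┃    
              ┃─────────────────┨    
ts            ┃   [            ]┃    
ipts/         ┃   ( ) Free  ( ) ┃    
els/          ┃   [            ]┃    
tic/          ┃   [ ]           ┃    
.go           ┃   [Alice       ]┃    
              ┃   [ ]           ┃    
              ┃                 ┃    
━━━━━━━━━━━━━━┛                 ┃    
   ┃                            ┃    
   ┃                            ┃    
   ┃                            ┃    
   ┃                            ┃    
   ┃                            ┃    
   ┃                            ┃    


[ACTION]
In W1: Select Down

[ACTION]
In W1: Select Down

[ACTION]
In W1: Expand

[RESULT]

━━━━━━━━━━━━━━┓                      
r             ┃━━━━━━━━━━━━━━━━━┓    
──────────────┨                 ┃    
              ┃─────────────────┨    
ts            ┃   [            ]┃    
ipts/         ┃   ( ) Free  ( ) ┃    
ase.yaml      ┃   [            ]┃    
txt           ┃   [ ]           ┃    
ge.json       ┃   [Alice       ]┃    
r.json        ┃   [ ]           ┃    
els/          ┃                 ┃    
━━━━━━━━━━━━━━┛                 ┃    
   ┃                            ┃    
   ┃                            ┃    
   ┃                            ┃    
   ┃                            ┃    
   ┃                            ┃    
   ┃                            ┃    


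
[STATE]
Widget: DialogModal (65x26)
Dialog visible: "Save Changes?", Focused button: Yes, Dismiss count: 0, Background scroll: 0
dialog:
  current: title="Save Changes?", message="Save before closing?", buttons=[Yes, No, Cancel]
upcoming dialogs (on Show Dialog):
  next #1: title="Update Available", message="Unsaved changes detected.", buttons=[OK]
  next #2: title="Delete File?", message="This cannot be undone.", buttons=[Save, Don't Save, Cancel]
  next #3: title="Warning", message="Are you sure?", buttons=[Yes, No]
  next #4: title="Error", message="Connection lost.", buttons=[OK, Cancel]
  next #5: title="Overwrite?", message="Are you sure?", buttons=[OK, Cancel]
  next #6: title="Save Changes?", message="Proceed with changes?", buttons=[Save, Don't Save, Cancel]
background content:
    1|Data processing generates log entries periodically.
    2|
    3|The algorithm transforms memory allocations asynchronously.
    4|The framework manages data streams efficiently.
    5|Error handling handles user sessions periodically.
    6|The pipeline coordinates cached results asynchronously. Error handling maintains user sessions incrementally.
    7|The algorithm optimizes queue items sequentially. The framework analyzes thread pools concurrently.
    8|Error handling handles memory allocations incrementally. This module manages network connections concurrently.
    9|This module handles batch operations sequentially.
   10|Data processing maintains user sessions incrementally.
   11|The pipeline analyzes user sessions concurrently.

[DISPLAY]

Data processing generates log entries periodically.              
                                                                 
The algorithm transforms memory allocations asynchronously.      
The framework manages data streams efficiently.                  
Error handling handles user sessions periodically.               
The pipeline coordinates cached results asynchronously. Error han
The algorithm optimizes queue items sequentially. The framework a
Error handling handles memory allocations incrementally. This mod
This module handles batch operations sequentially.               
Data processing maintains user sessions incrementally.           
The pipeline analyze┌──────────────────────┐ntly.                
                    │    Save Changes?     │                     
                    │ Save before closing? │                     
                    │ [Yes]  No   Cancel   │                     
                    └──────────────────────┘                     
                                                                 
                                                                 
                                                                 
                                                                 
                                                                 
                                                                 
                                                                 
                                                                 
                                                                 
                                                                 
                                                                 


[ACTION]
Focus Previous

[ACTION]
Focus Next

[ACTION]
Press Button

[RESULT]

Data processing generates log entries periodically.              
                                                                 
The algorithm transforms memory allocations asynchronously.      
The framework manages data streams efficiently.                  
Error handling handles user sessions periodically.               
The pipeline coordinates cached results asynchronously. Error han
The algorithm optimizes queue items sequentially. The framework a
Error handling handles memory allocations incrementally. This mod
This module handles batch operations sequentially.               
Data processing maintains user sessions incrementally.           
The pipeline analyzes user sessions concurrently.                
                                                                 
                                                                 
                                                                 
                                                                 
                                                                 
                                                                 
                                                                 
                                                                 
                                                                 
                                                                 
                                                                 
                                                                 
                                                                 
                                                                 
                                                                 


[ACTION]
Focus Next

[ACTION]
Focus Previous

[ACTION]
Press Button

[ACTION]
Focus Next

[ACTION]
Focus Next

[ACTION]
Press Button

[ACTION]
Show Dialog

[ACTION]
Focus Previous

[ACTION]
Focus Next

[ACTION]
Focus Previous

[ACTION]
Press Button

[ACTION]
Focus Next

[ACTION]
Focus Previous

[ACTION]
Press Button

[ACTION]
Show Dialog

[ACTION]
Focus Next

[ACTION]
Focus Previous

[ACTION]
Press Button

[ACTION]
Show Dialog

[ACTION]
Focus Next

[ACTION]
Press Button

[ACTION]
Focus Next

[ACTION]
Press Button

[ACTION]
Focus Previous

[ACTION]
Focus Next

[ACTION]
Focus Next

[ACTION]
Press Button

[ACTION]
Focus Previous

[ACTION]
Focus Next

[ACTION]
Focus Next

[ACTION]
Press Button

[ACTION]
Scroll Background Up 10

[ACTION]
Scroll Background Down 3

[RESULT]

The framework manages data streams efficiently.                  
Error handling handles user sessions periodically.               
The pipeline coordinates cached results asynchronously. Error han
The algorithm optimizes queue items sequentially. The framework a
Error handling handles memory allocations incrementally. This mod
This module handles batch operations sequentially.               
Data processing maintains user sessions incrementally.           
The pipeline analyzes user sessions concurrently.                
                                                                 
                                                                 
                                                                 
                                                                 
                                                                 
                                                                 
                                                                 
                                                                 
                                                                 
                                                                 
                                                                 
                                                                 
                                                                 
                                                                 
                                                                 
                                                                 
                                                                 
                                                                 


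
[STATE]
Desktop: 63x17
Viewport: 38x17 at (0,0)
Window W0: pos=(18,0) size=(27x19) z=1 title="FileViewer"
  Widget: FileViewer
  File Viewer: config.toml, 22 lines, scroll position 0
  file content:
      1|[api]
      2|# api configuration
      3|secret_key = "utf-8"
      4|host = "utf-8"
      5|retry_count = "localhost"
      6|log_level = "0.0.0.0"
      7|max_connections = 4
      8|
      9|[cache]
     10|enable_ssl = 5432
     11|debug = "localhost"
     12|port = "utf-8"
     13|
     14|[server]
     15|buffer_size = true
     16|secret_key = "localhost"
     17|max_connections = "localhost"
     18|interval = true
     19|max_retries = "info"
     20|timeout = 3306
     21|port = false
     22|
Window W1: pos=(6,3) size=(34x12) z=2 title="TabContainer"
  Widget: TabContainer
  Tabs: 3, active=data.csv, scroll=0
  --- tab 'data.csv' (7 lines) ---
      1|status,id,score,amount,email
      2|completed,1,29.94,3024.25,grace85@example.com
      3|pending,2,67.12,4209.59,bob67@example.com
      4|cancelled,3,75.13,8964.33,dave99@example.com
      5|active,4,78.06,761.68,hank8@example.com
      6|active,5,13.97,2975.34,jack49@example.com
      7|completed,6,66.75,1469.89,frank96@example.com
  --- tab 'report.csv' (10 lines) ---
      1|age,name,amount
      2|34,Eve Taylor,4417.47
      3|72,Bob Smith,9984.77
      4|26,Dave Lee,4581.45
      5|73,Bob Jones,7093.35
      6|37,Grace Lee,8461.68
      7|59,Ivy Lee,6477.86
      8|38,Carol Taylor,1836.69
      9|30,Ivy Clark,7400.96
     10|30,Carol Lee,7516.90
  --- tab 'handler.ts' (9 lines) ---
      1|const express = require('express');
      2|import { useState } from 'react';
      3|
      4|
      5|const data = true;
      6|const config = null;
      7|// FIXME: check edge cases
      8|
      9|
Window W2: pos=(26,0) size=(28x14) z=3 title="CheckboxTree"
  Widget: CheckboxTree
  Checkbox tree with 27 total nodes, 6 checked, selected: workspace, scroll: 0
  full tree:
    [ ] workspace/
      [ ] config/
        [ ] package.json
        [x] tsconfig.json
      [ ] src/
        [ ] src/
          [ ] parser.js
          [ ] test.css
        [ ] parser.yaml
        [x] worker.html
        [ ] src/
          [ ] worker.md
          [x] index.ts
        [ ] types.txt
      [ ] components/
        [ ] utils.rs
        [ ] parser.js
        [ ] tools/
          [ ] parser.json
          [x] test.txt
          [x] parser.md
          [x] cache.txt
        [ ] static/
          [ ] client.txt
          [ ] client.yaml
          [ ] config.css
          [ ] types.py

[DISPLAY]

                  ┏━━━━━━━┏━━━━━━━━━━━
                  ┃ FileVi┃ CheckboxTr
                  ┠───────┠───────────
      ┏━━━━━━━━━━━━━━━━━━━┃>[-] worksp
      ┃ TabContainer      ┃   [-] conf
      ┠───────────────────┃     [ ] pa
      ┃[data.csv]│ report.┃     [x] ts
      ┃───────────────────┃   [-] src/
      ┃status,id,score,amo┃     [ ] sr
      ┃completed,1,29.94,3┃       [ ] 
      ┃pending,2,67.12,420┃       [ ] 
      ┃cancelled,3,75.13,8┃     [ ] pa
      ┃active,4,78.06,761.┃     [x] wo
      ┃active,5,13.97,2975┗━━━━━━━━━━━
      ┗━━━━━━━━━━━━━━━━━━━━━━━━━━━━━━━
                  ┃                   
                  ┃[server]           


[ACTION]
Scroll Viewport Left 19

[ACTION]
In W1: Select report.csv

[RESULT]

                  ┏━━━━━━━┏━━━━━━━━━━━
                  ┃ FileVi┃ CheckboxTr
                  ┠───────┠───────────
      ┏━━━━━━━━━━━━━━━━━━━┃>[-] worksp
      ┃ TabContainer      ┃   [-] conf
      ┠───────────────────┃     [ ] pa
      ┃ data.csv │[report.┃     [x] ts
      ┃───────────────────┃   [-] src/
      ┃age,name,amount    ┃     [ ] sr
      ┃34,Eve Taylor,4417.┃       [ ] 
      ┃72,Bob Smith,9984.7┃       [ ] 
      ┃26,Dave Lee,4581.45┃     [ ] pa
      ┃73,Bob Jones,7093.3┃     [x] wo
      ┃37,Grace Lee,8461.6┗━━━━━━━━━━━
      ┗━━━━━━━━━━━━━━━━━━━━━━━━━━━━━━━
                  ┃                   
                  ┃[server]           


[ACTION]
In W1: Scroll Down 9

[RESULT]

                  ┏━━━━━━━┏━━━━━━━━━━━
                  ┃ FileVi┃ CheckboxTr
                  ┠───────┠───────────
      ┏━━━━━━━━━━━━━━━━━━━┃>[-] worksp
      ┃ TabContainer      ┃   [-] conf
      ┠───────────────────┃     [ ] pa
      ┃ data.csv │[report.┃     [x] ts
      ┃───────────────────┃   [-] src/
      ┃30,Carol Lee,7516.9┃     [ ] sr
      ┃                   ┃       [ ] 
      ┃                   ┃       [ ] 
      ┃                   ┃     [ ] pa
      ┃                   ┃     [x] wo
      ┃                   ┗━━━━━━━━━━━
      ┗━━━━━━━━━━━━━━━━━━━━━━━━━━━━━━━
                  ┃                   
                  ┃[server]           


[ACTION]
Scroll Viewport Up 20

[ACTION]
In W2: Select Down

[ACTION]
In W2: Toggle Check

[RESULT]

                  ┏━━━━━━━┏━━━━━━━━━━━
                  ┃ FileVi┃ CheckboxTr
                  ┠───────┠───────────
      ┏━━━━━━━━━━━━━━━━━━━┃ [-] worksp
      ┃ TabContainer      ┃>  [x] conf
      ┠───────────────────┃     [x] pa
      ┃ data.csv │[report.┃     [x] ts
      ┃───────────────────┃   [-] src/
      ┃30,Carol Lee,7516.9┃     [ ] sr
      ┃                   ┃       [ ] 
      ┃                   ┃       [ ] 
      ┃                   ┃     [ ] pa
      ┃                   ┃     [x] wo
      ┃                   ┗━━━━━━━━━━━
      ┗━━━━━━━━━━━━━━━━━━━━━━━━━━━━━━━
                  ┃                   
                  ┃[server]           


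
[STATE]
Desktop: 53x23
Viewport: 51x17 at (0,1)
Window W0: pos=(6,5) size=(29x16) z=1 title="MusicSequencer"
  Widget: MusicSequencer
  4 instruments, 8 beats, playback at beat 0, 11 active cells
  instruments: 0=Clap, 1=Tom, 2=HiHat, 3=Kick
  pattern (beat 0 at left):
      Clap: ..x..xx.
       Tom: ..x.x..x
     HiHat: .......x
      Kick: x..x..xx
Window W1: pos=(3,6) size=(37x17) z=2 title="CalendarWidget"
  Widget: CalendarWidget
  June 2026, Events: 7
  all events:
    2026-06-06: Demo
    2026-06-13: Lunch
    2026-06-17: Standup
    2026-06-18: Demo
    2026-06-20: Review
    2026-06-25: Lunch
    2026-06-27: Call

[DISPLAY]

                                                   
                                                   
                                                   
                                                   
      ┏━━━━━━━━━━━━━━━━━━━━━━━━━━━┓                
   ┏━━━━━━━━━━━━━━━━━━━━━━━━━━━━━━━━━━━┓           
   ┃ CalendarWidget                    ┃           
   ┠───────────────────────────────────┨           
   ┃             June 2026             ┃           
   ┃Mo Tu We Th Fr Sa Su               ┃           
   ┃ 1  2  3  4  5  6*  7              ┃           
   ┃ 8  9 10 11 12 13* 14              ┃           
   ┃15 16 17* 18* 19 20* 21            ┃           
   ┃22 23 24 25* 26 27* 28             ┃           
   ┃29 30                              ┃           
   ┃                                   ┃           
   ┃                                   ┃           


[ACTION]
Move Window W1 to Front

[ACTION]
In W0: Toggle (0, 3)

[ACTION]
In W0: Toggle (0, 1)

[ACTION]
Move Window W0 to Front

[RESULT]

                                                   
                                                   
                                                   
                                                   
      ┏━━━━━━━━━━━━━━━━━━━━━━━━━━━┓                
   ┏━━┃ MusicSequencer            ┃━━━━┓           
   ┃ C┠───────────────────────────┨    ┃           
   ┠──┃      ▼1234567             ┃────┨           
   ┃  ┃  Clap·███·██·             ┃    ┃           
   ┃Mo┃   Tom··█·█··█             ┃    ┃           
   ┃ 1┃ HiHat·······█             ┃    ┃           
   ┃ 8┃  Kick█··█··██             ┃    ┃           
   ┃15┃                           ┃    ┃           
   ┃22┃                           ┃    ┃           
   ┃29┃                           ┃    ┃           
   ┃  ┃                           ┃    ┃           
   ┃  ┃                           ┃    ┃           
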